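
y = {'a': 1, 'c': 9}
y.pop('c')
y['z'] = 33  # {'a': 1, 'z': 33}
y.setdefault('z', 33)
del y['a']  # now {'z': 33}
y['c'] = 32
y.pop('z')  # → 33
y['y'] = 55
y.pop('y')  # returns 55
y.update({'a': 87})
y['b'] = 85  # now {'c': 32, 'a': 87, 'b': 85}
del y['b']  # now {'c': 32, 'a': 87}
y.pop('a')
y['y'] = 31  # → {'c': 32, 'y': 31}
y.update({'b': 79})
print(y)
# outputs {'c': 32, 'y': 31, 'b': 79}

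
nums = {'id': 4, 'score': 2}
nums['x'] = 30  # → {'id': 4, 'score': 2, 'x': 30}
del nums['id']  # {'score': 2, 'x': 30}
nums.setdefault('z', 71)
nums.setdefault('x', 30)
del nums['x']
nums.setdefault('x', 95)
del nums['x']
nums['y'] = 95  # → {'score': 2, 'z': 71, 'y': 95}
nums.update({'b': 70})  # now {'score': 2, 'z': 71, 'y': 95, 'b': 70}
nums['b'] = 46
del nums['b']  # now {'score': 2, 'z': 71, 'y': 95}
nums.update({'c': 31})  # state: {'score': 2, 'z': 71, 'y': 95, 'c': 31}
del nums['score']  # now {'z': 71, 'y': 95, 'c': 31}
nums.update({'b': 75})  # {'z': 71, 'y': 95, 'c': 31, 'b': 75}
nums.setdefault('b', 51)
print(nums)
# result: {'z': 71, 'y': 95, 'c': 31, 'b': 75}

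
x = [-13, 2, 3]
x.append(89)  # [-13, 2, 3, 89]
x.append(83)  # [-13, 2, 3, 89, 83]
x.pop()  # 83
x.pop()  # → 89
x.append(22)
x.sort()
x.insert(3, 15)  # [-13, 2, 3, 15, 22]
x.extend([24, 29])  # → [-13, 2, 3, 15, 22, 24, 29]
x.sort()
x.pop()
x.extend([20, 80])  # [-13, 2, 3, 15, 22, 24, 20, 80]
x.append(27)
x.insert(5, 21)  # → [-13, 2, 3, 15, 22, 21, 24, 20, 80, 27]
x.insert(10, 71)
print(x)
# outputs [-13, 2, 3, 15, 22, 21, 24, 20, 80, 27, 71]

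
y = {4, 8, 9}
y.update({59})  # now {4, 8, 9, 59}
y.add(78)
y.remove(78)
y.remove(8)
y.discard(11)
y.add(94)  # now {4, 9, 59, 94}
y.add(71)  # {4, 9, 59, 71, 94}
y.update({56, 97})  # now {4, 9, 56, 59, 71, 94, 97}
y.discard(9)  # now {4, 56, 59, 71, 94, 97}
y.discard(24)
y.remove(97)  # {4, 56, 59, 71, 94}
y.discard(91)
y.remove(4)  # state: {56, 59, 71, 94}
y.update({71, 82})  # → {56, 59, 71, 82, 94}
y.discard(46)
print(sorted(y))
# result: [56, 59, 71, 82, 94]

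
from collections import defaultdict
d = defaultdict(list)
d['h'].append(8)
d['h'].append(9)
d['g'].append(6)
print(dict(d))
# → {'h': [8, 9], 'g': [6]}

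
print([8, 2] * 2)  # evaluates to [8, 2, 8, 2]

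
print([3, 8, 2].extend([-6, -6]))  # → None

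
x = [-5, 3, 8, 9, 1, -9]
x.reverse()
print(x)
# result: [-9, 1, 9, 8, 3, -5]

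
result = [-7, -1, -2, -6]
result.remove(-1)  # [-7, -2, -6]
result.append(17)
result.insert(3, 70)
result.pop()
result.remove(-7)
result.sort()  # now [-6, -2, 70]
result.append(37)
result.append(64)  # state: [-6, -2, 70, 37, 64]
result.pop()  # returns 64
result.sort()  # [-6, -2, 37, 70]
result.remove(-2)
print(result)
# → [-6, 37, 70]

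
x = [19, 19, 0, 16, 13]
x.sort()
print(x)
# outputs [0, 13, 16, 19, 19]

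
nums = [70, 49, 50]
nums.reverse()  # [50, 49, 70]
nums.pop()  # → 70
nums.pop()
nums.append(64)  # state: [50, 64]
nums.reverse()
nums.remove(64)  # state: [50]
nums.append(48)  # [50, 48]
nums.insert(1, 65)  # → [50, 65, 48]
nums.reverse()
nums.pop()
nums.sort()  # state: [48, 65]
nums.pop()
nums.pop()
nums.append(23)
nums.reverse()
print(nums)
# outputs [23]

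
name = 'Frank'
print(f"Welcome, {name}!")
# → Welcome, Frank!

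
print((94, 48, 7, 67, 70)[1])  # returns 48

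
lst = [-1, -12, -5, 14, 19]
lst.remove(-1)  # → [-12, -5, 14, 19]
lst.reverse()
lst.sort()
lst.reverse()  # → [19, 14, -5, -12]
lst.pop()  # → -12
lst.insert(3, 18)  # [19, 14, -5, 18]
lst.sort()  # [-5, 14, 18, 19]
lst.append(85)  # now [-5, 14, 18, 19, 85]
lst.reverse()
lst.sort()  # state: [-5, 14, 18, 19, 85]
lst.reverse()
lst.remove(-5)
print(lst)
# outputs [85, 19, 18, 14]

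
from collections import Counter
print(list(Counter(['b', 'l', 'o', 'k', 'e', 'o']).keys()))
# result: ['b', 'l', 'o', 'k', 'e']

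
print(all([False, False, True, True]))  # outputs False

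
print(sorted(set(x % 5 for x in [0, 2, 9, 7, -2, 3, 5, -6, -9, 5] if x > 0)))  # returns [0, 2, 3, 4]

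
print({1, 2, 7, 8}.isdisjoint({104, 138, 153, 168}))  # True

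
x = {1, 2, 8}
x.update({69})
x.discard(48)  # {1, 2, 8, 69}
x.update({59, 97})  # {1, 2, 8, 59, 69, 97}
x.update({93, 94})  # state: {1, 2, 8, 59, 69, 93, 94, 97}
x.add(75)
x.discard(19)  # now {1, 2, 8, 59, 69, 75, 93, 94, 97}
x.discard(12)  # {1, 2, 8, 59, 69, 75, 93, 94, 97}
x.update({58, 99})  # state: {1, 2, 8, 58, 59, 69, 75, 93, 94, 97, 99}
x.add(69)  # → {1, 2, 8, 58, 59, 69, 75, 93, 94, 97, 99}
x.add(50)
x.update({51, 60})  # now {1, 2, 8, 50, 51, 58, 59, 60, 69, 75, 93, 94, 97, 99}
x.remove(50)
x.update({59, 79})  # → {1, 2, 8, 51, 58, 59, 60, 69, 75, 79, 93, 94, 97, 99}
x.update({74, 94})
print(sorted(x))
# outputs [1, 2, 8, 51, 58, 59, 60, 69, 74, 75, 79, 93, 94, 97, 99]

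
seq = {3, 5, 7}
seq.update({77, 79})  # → {3, 5, 7, 77, 79}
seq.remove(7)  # {3, 5, 77, 79}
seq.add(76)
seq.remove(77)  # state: {3, 5, 76, 79}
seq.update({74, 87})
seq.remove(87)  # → {3, 5, 74, 76, 79}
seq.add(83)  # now {3, 5, 74, 76, 79, 83}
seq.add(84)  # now {3, 5, 74, 76, 79, 83, 84}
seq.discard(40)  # {3, 5, 74, 76, 79, 83, 84}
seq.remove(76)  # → {3, 5, 74, 79, 83, 84}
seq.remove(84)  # {3, 5, 74, 79, 83}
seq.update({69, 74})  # {3, 5, 69, 74, 79, 83}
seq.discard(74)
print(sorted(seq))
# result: [3, 5, 69, 79, 83]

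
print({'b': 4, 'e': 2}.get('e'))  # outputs 2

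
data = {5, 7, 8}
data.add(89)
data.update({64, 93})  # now {5, 7, 8, 64, 89, 93}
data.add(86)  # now {5, 7, 8, 64, 86, 89, 93}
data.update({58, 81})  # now {5, 7, 8, 58, 64, 81, 86, 89, 93}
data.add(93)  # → {5, 7, 8, 58, 64, 81, 86, 89, 93}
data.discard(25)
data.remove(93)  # {5, 7, 8, 58, 64, 81, 86, 89}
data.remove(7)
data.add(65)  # {5, 8, 58, 64, 65, 81, 86, 89}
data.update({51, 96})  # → {5, 8, 51, 58, 64, 65, 81, 86, 89, 96}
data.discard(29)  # {5, 8, 51, 58, 64, 65, 81, 86, 89, 96}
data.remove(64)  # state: {5, 8, 51, 58, 65, 81, 86, 89, 96}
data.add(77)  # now {5, 8, 51, 58, 65, 77, 81, 86, 89, 96}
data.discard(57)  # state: {5, 8, 51, 58, 65, 77, 81, 86, 89, 96}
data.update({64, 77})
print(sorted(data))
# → [5, 8, 51, 58, 64, 65, 77, 81, 86, 89, 96]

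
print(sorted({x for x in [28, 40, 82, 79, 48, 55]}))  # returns [28, 40, 48, 55, 79, 82]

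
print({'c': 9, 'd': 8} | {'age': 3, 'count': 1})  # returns {'c': 9, 'd': 8, 'age': 3, 'count': 1}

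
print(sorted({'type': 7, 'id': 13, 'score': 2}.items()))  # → [('id', 13), ('score', 2), ('type', 7)]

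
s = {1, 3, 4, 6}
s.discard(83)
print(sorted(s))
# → [1, 3, 4, 6]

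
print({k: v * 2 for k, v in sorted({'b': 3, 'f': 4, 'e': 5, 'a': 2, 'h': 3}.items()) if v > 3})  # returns {'e': 10, 'f': 8}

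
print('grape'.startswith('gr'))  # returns True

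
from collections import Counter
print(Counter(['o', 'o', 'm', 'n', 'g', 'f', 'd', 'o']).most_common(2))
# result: [('o', 3), ('m', 1)]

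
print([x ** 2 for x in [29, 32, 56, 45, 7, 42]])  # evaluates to [841, 1024, 3136, 2025, 49, 1764]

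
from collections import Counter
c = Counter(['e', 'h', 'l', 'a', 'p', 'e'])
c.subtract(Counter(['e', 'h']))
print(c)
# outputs Counter({'e': 1, 'l': 1, 'a': 1, 'p': 1, 'h': 0})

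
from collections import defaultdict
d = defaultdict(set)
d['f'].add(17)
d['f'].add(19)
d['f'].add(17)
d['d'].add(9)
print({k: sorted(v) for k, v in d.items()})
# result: {'f': [17, 19], 'd': [9]}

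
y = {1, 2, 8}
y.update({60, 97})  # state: {1, 2, 8, 60, 97}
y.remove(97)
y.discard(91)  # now {1, 2, 8, 60}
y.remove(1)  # {2, 8, 60}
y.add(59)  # {2, 8, 59, 60}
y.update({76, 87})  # {2, 8, 59, 60, 76, 87}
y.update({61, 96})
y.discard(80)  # {2, 8, 59, 60, 61, 76, 87, 96}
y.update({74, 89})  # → {2, 8, 59, 60, 61, 74, 76, 87, 89, 96}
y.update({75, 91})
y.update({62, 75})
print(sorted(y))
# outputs [2, 8, 59, 60, 61, 62, 74, 75, 76, 87, 89, 91, 96]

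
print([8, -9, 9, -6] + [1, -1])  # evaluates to [8, -9, 9, -6, 1, -1]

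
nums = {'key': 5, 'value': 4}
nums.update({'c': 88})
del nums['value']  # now {'key': 5, 'c': 88}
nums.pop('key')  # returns 5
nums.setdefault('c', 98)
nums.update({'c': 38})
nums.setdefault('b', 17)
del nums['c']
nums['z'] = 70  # {'b': 17, 'z': 70}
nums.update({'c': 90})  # {'b': 17, 'z': 70, 'c': 90}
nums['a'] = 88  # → {'b': 17, 'z': 70, 'c': 90, 'a': 88}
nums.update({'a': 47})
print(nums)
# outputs {'b': 17, 'z': 70, 'c': 90, 'a': 47}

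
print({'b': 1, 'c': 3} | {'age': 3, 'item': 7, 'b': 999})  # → {'b': 999, 'c': 3, 'age': 3, 'item': 7}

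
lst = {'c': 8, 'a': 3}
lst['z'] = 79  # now {'c': 8, 'a': 3, 'z': 79}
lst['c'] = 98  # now {'c': 98, 'a': 3, 'z': 79}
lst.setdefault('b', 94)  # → 94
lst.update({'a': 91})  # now {'c': 98, 'a': 91, 'z': 79, 'b': 94}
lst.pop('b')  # 94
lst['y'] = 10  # {'c': 98, 'a': 91, 'z': 79, 'y': 10}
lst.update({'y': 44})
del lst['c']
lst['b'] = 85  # {'a': 91, 'z': 79, 'y': 44, 'b': 85}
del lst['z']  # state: {'a': 91, 'y': 44, 'b': 85}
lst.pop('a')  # 91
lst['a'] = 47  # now {'y': 44, 'b': 85, 'a': 47}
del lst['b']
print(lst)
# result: {'y': 44, 'a': 47}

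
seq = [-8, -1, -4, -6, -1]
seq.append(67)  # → [-8, -1, -4, -6, -1, 67]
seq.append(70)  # [-8, -1, -4, -6, -1, 67, 70]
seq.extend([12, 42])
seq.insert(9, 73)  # [-8, -1, -4, -6, -1, 67, 70, 12, 42, 73]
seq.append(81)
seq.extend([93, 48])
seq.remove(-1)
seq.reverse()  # [48, 93, 81, 73, 42, 12, 70, 67, -1, -6, -4, -8]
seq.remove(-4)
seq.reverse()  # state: [-8, -6, -1, 67, 70, 12, 42, 73, 81, 93, 48]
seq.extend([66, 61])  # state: [-8, -6, -1, 67, 70, 12, 42, 73, 81, 93, 48, 66, 61]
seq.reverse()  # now [61, 66, 48, 93, 81, 73, 42, 12, 70, 67, -1, -6, -8]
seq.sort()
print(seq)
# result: [-8, -6, -1, 12, 42, 48, 61, 66, 67, 70, 73, 81, 93]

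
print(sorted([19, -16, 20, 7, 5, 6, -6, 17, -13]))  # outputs [-16, -13, -6, 5, 6, 7, 17, 19, 20]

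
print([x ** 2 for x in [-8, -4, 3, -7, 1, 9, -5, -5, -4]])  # [64, 16, 9, 49, 1, 81, 25, 25, 16]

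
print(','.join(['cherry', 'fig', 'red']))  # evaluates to cherry,fig,red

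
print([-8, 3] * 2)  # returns [-8, 3, -8, 3]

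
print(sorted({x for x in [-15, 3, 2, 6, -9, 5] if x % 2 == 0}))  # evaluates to [2, 6]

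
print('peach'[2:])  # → ach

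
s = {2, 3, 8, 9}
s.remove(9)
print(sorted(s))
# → [2, 3, 8]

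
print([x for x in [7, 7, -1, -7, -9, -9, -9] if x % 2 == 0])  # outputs []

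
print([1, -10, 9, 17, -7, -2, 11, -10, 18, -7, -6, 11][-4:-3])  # [18]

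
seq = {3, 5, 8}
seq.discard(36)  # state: {3, 5, 8}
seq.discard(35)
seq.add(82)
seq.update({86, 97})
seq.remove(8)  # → {3, 5, 82, 86, 97}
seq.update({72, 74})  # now {3, 5, 72, 74, 82, 86, 97}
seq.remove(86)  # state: {3, 5, 72, 74, 82, 97}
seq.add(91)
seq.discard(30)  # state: {3, 5, 72, 74, 82, 91, 97}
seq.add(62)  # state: {3, 5, 62, 72, 74, 82, 91, 97}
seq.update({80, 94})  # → {3, 5, 62, 72, 74, 80, 82, 91, 94, 97}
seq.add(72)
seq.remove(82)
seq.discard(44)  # {3, 5, 62, 72, 74, 80, 91, 94, 97}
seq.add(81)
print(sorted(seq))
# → [3, 5, 62, 72, 74, 80, 81, 91, 94, 97]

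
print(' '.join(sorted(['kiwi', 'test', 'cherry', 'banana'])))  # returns banana cherry kiwi test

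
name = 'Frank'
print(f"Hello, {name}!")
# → Hello, Frank!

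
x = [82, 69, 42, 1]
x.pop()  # 1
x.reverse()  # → [42, 69, 82]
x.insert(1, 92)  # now [42, 92, 69, 82]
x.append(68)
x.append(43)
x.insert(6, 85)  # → [42, 92, 69, 82, 68, 43, 85]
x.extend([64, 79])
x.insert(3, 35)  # [42, 92, 69, 35, 82, 68, 43, 85, 64, 79]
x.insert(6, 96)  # [42, 92, 69, 35, 82, 68, 96, 43, 85, 64, 79]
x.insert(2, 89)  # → [42, 92, 89, 69, 35, 82, 68, 96, 43, 85, 64, 79]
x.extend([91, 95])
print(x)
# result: [42, 92, 89, 69, 35, 82, 68, 96, 43, 85, 64, 79, 91, 95]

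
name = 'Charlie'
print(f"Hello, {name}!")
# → Hello, Charlie!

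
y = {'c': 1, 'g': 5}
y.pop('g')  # 5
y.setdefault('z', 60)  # 60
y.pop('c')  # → 1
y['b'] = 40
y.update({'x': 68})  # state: {'z': 60, 'b': 40, 'x': 68}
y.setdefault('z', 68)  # 60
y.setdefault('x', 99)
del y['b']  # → {'z': 60, 'x': 68}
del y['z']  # {'x': 68}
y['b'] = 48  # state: {'x': 68, 'b': 48}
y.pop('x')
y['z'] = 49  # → {'b': 48, 'z': 49}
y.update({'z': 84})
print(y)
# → {'b': 48, 'z': 84}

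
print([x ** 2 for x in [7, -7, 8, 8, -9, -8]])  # [49, 49, 64, 64, 81, 64]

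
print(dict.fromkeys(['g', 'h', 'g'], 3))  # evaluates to {'g': 3, 'h': 3}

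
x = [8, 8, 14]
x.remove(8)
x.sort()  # [8, 14]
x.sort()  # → [8, 14]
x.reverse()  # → [14, 8]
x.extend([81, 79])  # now [14, 8, 81, 79]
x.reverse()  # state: [79, 81, 8, 14]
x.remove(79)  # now [81, 8, 14]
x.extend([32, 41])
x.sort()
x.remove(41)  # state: [8, 14, 32, 81]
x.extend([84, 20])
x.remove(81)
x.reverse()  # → [20, 84, 32, 14, 8]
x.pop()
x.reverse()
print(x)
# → [14, 32, 84, 20]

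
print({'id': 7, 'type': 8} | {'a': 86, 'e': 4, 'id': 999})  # {'id': 999, 'type': 8, 'a': 86, 'e': 4}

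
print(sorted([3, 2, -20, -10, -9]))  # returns [-20, -10, -9, 2, 3]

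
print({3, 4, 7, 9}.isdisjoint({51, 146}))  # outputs True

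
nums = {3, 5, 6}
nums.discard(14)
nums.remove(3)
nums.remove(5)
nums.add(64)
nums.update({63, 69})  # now {6, 63, 64, 69}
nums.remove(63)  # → {6, 64, 69}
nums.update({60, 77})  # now {6, 60, 64, 69, 77}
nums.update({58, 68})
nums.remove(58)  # {6, 60, 64, 68, 69, 77}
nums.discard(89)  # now {6, 60, 64, 68, 69, 77}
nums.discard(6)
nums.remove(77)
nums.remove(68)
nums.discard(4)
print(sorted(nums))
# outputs [60, 64, 69]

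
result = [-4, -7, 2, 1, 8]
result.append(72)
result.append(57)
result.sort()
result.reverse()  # [72, 57, 8, 2, 1, -4, -7]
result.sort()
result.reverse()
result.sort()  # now [-7, -4, 1, 2, 8, 57, 72]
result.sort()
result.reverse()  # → [72, 57, 8, 2, 1, -4, -7]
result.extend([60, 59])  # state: [72, 57, 8, 2, 1, -4, -7, 60, 59]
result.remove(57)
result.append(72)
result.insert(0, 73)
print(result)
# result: [73, 72, 8, 2, 1, -4, -7, 60, 59, 72]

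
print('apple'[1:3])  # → pp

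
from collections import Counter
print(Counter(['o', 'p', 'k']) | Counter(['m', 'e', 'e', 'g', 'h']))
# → Counter({'e': 2, 'o': 1, 'p': 1, 'k': 1, 'm': 1, 'g': 1, 'h': 1})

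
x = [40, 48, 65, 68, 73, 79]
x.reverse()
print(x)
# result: [79, 73, 68, 65, 48, 40]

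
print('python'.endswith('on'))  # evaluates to True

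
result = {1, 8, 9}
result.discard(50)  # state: {1, 8, 9}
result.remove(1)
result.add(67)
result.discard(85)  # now {8, 9, 67}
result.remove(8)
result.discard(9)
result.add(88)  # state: {67, 88}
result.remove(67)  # {88}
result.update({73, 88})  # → {73, 88}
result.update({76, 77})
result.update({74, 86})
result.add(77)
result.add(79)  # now {73, 74, 76, 77, 79, 86, 88}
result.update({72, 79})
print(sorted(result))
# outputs [72, 73, 74, 76, 77, 79, 86, 88]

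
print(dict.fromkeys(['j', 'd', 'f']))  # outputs {'j': None, 'd': None, 'f': None}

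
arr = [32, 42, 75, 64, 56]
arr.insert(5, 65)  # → [32, 42, 75, 64, 56, 65]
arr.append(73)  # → [32, 42, 75, 64, 56, 65, 73]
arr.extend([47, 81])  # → [32, 42, 75, 64, 56, 65, 73, 47, 81]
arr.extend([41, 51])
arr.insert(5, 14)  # [32, 42, 75, 64, 56, 14, 65, 73, 47, 81, 41, 51]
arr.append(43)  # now [32, 42, 75, 64, 56, 14, 65, 73, 47, 81, 41, 51, 43]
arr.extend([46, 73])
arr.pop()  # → 73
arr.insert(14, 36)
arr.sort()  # [14, 32, 36, 41, 42, 43, 46, 47, 51, 56, 64, 65, 73, 75, 81]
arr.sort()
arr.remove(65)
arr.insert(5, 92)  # [14, 32, 36, 41, 42, 92, 43, 46, 47, 51, 56, 64, 73, 75, 81]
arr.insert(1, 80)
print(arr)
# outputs [14, 80, 32, 36, 41, 42, 92, 43, 46, 47, 51, 56, 64, 73, 75, 81]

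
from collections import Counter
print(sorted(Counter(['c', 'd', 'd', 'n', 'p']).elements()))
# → ['c', 'd', 'd', 'n', 'p']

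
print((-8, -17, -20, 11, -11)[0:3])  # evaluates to (-8, -17, -20)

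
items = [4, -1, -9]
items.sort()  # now [-9, -1, 4]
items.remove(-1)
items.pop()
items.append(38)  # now [-9, 38]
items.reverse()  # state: [38, -9]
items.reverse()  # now [-9, 38]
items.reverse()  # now [38, -9]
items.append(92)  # [38, -9, 92]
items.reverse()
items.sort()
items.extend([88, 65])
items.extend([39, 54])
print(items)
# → [-9, 38, 92, 88, 65, 39, 54]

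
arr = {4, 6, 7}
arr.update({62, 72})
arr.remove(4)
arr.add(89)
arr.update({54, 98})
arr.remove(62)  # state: {6, 7, 54, 72, 89, 98}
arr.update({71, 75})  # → {6, 7, 54, 71, 72, 75, 89, 98}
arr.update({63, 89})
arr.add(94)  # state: {6, 7, 54, 63, 71, 72, 75, 89, 94, 98}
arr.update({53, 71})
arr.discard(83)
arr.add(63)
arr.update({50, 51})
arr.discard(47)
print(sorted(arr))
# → [6, 7, 50, 51, 53, 54, 63, 71, 72, 75, 89, 94, 98]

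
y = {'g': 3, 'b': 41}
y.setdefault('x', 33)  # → 33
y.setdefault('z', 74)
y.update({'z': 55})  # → {'g': 3, 'b': 41, 'x': 33, 'z': 55}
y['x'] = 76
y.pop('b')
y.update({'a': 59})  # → {'g': 3, 'x': 76, 'z': 55, 'a': 59}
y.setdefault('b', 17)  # 17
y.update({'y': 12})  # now {'g': 3, 'x': 76, 'z': 55, 'a': 59, 'b': 17, 'y': 12}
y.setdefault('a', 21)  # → 59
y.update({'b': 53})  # {'g': 3, 'x': 76, 'z': 55, 'a': 59, 'b': 53, 'y': 12}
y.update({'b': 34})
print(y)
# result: {'g': 3, 'x': 76, 'z': 55, 'a': 59, 'b': 34, 'y': 12}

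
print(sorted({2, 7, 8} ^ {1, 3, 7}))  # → [1, 2, 3, 8]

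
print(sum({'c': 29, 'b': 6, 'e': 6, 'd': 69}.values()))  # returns 110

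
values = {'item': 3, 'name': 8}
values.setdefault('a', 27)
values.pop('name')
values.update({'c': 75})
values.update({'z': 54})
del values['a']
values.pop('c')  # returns 75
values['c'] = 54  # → {'item': 3, 'z': 54, 'c': 54}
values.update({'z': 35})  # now {'item': 3, 'z': 35, 'c': 54}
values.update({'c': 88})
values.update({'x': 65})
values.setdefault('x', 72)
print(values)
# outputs {'item': 3, 'z': 35, 'c': 88, 'x': 65}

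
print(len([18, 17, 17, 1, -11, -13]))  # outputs 6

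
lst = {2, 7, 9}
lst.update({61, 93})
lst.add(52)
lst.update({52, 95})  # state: {2, 7, 9, 52, 61, 93, 95}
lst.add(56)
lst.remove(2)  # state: {7, 9, 52, 56, 61, 93, 95}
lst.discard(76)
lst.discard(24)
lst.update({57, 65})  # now {7, 9, 52, 56, 57, 61, 65, 93, 95}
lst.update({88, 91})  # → {7, 9, 52, 56, 57, 61, 65, 88, 91, 93, 95}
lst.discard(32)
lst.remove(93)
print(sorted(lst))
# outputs [7, 9, 52, 56, 57, 61, 65, 88, 91, 95]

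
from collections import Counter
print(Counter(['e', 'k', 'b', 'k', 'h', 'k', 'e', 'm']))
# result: Counter({'k': 3, 'e': 2, 'b': 1, 'h': 1, 'm': 1})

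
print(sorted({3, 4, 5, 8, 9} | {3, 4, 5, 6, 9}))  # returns [3, 4, 5, 6, 8, 9]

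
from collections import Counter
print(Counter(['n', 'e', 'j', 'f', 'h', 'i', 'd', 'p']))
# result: Counter({'n': 1, 'e': 1, 'j': 1, 'f': 1, 'h': 1, 'i': 1, 'd': 1, 'p': 1})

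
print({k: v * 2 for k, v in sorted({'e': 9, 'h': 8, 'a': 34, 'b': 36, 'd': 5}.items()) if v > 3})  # {'a': 68, 'b': 72, 'd': 10, 'e': 18, 'h': 16}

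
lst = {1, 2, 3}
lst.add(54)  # {1, 2, 3, 54}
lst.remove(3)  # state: {1, 2, 54}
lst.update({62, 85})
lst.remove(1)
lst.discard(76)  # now {2, 54, 62, 85}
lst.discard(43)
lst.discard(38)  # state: {2, 54, 62, 85}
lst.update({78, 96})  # {2, 54, 62, 78, 85, 96}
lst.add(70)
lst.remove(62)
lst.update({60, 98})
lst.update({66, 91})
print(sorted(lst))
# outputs [2, 54, 60, 66, 70, 78, 85, 91, 96, 98]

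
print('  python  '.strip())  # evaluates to python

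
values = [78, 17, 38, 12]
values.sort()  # [12, 17, 38, 78]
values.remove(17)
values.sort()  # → [12, 38, 78]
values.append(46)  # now [12, 38, 78, 46]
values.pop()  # 46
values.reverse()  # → [78, 38, 12]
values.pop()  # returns 12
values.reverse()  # [38, 78]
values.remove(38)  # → [78]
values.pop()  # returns 78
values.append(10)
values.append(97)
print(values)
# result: [10, 97]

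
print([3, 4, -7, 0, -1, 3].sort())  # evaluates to None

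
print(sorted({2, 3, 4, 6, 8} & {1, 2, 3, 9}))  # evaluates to [2, 3]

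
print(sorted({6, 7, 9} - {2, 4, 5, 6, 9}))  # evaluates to [7]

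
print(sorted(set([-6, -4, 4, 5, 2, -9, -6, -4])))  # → [-9, -6, -4, 2, 4, 5]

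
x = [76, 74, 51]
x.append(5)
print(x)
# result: [76, 74, 51, 5]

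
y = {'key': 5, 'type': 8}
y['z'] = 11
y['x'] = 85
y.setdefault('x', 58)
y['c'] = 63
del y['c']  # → {'key': 5, 'type': 8, 'z': 11, 'x': 85}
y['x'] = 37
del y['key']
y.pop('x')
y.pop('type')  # 8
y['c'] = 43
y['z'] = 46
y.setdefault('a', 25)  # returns 25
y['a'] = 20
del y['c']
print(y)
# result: {'z': 46, 'a': 20}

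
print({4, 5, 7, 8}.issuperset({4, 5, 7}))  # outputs True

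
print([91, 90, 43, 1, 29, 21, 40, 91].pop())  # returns 91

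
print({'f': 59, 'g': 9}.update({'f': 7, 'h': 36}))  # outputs None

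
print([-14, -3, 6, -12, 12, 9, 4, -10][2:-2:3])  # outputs [6, 9]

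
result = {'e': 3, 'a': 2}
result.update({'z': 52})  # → {'e': 3, 'a': 2, 'z': 52}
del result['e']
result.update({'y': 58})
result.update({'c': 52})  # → {'a': 2, 'z': 52, 'y': 58, 'c': 52}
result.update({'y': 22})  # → {'a': 2, 'z': 52, 'y': 22, 'c': 52}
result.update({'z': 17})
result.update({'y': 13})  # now {'a': 2, 'z': 17, 'y': 13, 'c': 52}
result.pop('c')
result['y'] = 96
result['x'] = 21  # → {'a': 2, 'z': 17, 'y': 96, 'x': 21}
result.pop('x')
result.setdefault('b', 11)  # 11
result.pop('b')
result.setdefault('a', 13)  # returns 2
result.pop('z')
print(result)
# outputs {'a': 2, 'y': 96}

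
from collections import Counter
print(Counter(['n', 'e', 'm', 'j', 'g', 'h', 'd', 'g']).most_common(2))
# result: [('g', 2), ('n', 1)]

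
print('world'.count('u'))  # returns 0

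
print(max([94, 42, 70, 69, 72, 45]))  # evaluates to 94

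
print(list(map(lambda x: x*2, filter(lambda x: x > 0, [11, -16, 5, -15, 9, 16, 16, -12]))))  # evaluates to [22, 10, 18, 32, 32]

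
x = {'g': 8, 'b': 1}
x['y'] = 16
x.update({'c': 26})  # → {'g': 8, 'b': 1, 'y': 16, 'c': 26}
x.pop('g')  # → 8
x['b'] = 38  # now {'b': 38, 'y': 16, 'c': 26}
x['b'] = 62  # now {'b': 62, 'y': 16, 'c': 26}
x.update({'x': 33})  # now {'b': 62, 'y': 16, 'c': 26, 'x': 33}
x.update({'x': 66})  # {'b': 62, 'y': 16, 'c': 26, 'x': 66}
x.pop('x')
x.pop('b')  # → 62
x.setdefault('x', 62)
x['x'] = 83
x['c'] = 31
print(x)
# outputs {'y': 16, 'c': 31, 'x': 83}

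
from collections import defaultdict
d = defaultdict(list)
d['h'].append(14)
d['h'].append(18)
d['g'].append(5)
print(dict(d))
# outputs {'h': [14, 18], 'g': [5]}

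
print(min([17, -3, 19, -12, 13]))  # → -12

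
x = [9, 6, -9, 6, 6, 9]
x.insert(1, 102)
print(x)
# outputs [9, 102, 6, -9, 6, 6, 9]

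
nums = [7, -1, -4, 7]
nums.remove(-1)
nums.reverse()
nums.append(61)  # [7, -4, 7, 61]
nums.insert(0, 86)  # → [86, 7, -4, 7, 61]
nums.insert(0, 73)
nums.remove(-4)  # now [73, 86, 7, 7, 61]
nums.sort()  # [7, 7, 61, 73, 86]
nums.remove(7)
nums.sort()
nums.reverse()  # [86, 73, 61, 7]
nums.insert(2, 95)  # [86, 73, 95, 61, 7]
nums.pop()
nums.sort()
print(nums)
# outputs [61, 73, 86, 95]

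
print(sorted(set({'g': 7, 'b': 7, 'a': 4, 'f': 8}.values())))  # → [4, 7, 8]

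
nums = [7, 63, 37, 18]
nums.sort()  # [7, 18, 37, 63]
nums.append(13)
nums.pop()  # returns 13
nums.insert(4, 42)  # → [7, 18, 37, 63, 42]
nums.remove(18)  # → [7, 37, 63, 42]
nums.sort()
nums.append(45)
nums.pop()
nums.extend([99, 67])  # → [7, 37, 42, 63, 99, 67]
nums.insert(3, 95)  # [7, 37, 42, 95, 63, 99, 67]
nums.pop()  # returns 67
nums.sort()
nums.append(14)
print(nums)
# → [7, 37, 42, 63, 95, 99, 14]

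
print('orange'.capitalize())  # Orange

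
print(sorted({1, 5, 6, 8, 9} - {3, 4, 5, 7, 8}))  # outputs [1, 6, 9]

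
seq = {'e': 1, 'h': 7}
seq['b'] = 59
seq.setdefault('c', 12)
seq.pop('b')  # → 59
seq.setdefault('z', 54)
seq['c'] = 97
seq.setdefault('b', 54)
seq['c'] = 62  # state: {'e': 1, 'h': 7, 'c': 62, 'z': 54, 'b': 54}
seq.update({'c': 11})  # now {'e': 1, 'h': 7, 'c': 11, 'z': 54, 'b': 54}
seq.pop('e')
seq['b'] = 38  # {'h': 7, 'c': 11, 'z': 54, 'b': 38}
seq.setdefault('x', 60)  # 60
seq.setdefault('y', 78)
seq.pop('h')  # 7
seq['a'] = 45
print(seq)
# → {'c': 11, 'z': 54, 'b': 38, 'x': 60, 'y': 78, 'a': 45}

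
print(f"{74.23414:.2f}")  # 74.23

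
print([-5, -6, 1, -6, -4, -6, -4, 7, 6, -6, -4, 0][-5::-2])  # [7, -6, -6, -6]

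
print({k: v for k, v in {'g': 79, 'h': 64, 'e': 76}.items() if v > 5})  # {'g': 79, 'h': 64, 'e': 76}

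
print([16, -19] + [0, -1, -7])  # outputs [16, -19, 0, -1, -7]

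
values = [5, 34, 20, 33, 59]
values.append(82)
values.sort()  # [5, 20, 33, 34, 59, 82]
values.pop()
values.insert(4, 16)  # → [5, 20, 33, 34, 16, 59]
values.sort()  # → [5, 16, 20, 33, 34, 59]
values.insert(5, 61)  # [5, 16, 20, 33, 34, 61, 59]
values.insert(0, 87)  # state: [87, 5, 16, 20, 33, 34, 61, 59]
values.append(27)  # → [87, 5, 16, 20, 33, 34, 61, 59, 27]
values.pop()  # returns 27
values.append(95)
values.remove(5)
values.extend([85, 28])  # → [87, 16, 20, 33, 34, 61, 59, 95, 85, 28]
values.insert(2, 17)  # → [87, 16, 17, 20, 33, 34, 61, 59, 95, 85, 28]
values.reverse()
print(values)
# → [28, 85, 95, 59, 61, 34, 33, 20, 17, 16, 87]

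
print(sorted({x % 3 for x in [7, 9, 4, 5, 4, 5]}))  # [0, 1, 2]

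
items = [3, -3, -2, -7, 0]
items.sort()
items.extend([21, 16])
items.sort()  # [-7, -3, -2, 0, 3, 16, 21]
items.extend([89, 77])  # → [-7, -3, -2, 0, 3, 16, 21, 89, 77]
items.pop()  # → 77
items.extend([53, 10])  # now [-7, -3, -2, 0, 3, 16, 21, 89, 53, 10]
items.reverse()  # [10, 53, 89, 21, 16, 3, 0, -2, -3, -7]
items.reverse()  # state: [-7, -3, -2, 0, 3, 16, 21, 89, 53, 10]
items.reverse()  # [10, 53, 89, 21, 16, 3, 0, -2, -3, -7]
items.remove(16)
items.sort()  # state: [-7, -3, -2, 0, 3, 10, 21, 53, 89]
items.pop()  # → 89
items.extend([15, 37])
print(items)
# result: [-7, -3, -2, 0, 3, 10, 21, 53, 15, 37]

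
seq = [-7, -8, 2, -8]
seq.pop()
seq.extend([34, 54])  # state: [-7, -8, 2, 34, 54]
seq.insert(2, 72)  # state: [-7, -8, 72, 2, 34, 54]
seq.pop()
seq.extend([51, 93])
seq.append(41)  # [-7, -8, 72, 2, 34, 51, 93, 41]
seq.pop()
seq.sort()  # [-8, -7, 2, 34, 51, 72, 93]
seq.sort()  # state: [-8, -7, 2, 34, 51, 72, 93]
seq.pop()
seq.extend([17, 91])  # [-8, -7, 2, 34, 51, 72, 17, 91]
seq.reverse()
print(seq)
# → [91, 17, 72, 51, 34, 2, -7, -8]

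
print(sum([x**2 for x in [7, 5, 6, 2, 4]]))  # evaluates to 130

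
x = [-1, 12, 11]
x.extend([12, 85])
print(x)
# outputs [-1, 12, 11, 12, 85]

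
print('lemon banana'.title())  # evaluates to Lemon Banana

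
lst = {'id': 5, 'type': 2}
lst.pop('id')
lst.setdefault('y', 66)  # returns 66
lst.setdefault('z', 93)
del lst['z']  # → {'type': 2, 'y': 66}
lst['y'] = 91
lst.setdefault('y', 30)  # 91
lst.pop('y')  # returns 91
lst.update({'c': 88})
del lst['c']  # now {'type': 2}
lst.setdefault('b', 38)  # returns 38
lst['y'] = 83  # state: {'type': 2, 'b': 38, 'y': 83}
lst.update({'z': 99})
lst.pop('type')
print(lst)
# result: {'b': 38, 'y': 83, 'z': 99}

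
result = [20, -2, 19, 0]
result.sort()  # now [-2, 0, 19, 20]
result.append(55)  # [-2, 0, 19, 20, 55]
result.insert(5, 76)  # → [-2, 0, 19, 20, 55, 76]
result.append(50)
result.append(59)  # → [-2, 0, 19, 20, 55, 76, 50, 59]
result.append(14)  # [-2, 0, 19, 20, 55, 76, 50, 59, 14]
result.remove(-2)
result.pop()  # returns 14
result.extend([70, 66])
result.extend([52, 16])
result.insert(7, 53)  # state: [0, 19, 20, 55, 76, 50, 59, 53, 70, 66, 52, 16]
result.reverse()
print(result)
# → [16, 52, 66, 70, 53, 59, 50, 76, 55, 20, 19, 0]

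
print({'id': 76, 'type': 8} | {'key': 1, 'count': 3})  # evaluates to {'id': 76, 'type': 8, 'key': 1, 'count': 3}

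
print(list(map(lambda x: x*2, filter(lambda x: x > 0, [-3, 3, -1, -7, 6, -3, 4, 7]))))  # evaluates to [6, 12, 8, 14]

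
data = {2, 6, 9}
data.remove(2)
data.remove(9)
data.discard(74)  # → {6}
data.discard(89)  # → {6}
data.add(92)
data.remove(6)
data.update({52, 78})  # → {52, 78, 92}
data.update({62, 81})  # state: {52, 62, 78, 81, 92}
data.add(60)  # {52, 60, 62, 78, 81, 92}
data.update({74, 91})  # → {52, 60, 62, 74, 78, 81, 91, 92}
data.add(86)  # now {52, 60, 62, 74, 78, 81, 86, 91, 92}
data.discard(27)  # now {52, 60, 62, 74, 78, 81, 86, 91, 92}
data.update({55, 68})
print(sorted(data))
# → [52, 55, 60, 62, 68, 74, 78, 81, 86, 91, 92]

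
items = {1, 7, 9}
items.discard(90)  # {1, 7, 9}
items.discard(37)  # {1, 7, 9}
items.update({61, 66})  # {1, 7, 9, 61, 66}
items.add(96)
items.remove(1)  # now {7, 9, 61, 66, 96}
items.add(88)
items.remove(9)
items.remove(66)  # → {7, 61, 88, 96}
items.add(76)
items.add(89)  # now {7, 61, 76, 88, 89, 96}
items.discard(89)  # {7, 61, 76, 88, 96}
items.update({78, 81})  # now {7, 61, 76, 78, 81, 88, 96}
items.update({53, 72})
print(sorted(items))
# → [7, 53, 61, 72, 76, 78, 81, 88, 96]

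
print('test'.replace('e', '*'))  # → t*st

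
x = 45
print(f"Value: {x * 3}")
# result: Value: 135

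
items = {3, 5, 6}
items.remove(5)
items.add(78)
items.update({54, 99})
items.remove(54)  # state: {3, 6, 78, 99}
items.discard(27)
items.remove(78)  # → {3, 6, 99}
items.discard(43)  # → {3, 6, 99}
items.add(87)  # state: {3, 6, 87, 99}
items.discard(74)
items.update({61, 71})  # {3, 6, 61, 71, 87, 99}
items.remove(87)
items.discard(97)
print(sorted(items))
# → [3, 6, 61, 71, 99]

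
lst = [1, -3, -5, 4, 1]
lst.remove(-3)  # [1, -5, 4, 1]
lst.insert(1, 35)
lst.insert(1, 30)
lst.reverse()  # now [1, 4, -5, 35, 30, 1]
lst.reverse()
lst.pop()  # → 1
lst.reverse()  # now [4, -5, 35, 30, 1]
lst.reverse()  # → [1, 30, 35, -5, 4]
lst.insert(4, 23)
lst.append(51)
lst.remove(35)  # [1, 30, -5, 23, 4, 51]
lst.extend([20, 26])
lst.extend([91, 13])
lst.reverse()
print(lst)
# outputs [13, 91, 26, 20, 51, 4, 23, -5, 30, 1]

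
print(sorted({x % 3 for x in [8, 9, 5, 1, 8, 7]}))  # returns [0, 1, 2]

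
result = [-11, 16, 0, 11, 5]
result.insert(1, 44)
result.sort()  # [-11, 0, 5, 11, 16, 44]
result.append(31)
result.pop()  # 31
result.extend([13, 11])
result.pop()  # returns 11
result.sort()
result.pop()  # 44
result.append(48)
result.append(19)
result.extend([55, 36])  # [-11, 0, 5, 11, 13, 16, 48, 19, 55, 36]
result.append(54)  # [-11, 0, 5, 11, 13, 16, 48, 19, 55, 36, 54]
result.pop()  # 54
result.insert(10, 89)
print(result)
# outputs [-11, 0, 5, 11, 13, 16, 48, 19, 55, 36, 89]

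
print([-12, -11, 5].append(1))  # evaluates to None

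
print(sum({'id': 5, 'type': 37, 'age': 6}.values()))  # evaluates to 48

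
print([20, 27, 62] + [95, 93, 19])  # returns [20, 27, 62, 95, 93, 19]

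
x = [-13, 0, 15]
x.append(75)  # [-13, 0, 15, 75]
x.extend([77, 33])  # [-13, 0, 15, 75, 77, 33]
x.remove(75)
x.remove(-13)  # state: [0, 15, 77, 33]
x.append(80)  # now [0, 15, 77, 33, 80]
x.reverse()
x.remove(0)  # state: [80, 33, 77, 15]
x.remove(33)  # [80, 77, 15]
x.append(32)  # [80, 77, 15, 32]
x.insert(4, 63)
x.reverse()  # [63, 32, 15, 77, 80]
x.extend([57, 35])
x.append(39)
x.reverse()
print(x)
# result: [39, 35, 57, 80, 77, 15, 32, 63]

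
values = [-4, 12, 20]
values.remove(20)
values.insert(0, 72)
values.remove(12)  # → [72, -4]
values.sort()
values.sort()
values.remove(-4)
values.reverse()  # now [72]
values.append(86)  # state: [72, 86]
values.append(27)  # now [72, 86, 27]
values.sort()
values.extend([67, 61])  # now [27, 72, 86, 67, 61]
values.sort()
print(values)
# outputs [27, 61, 67, 72, 86]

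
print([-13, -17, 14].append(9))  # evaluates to None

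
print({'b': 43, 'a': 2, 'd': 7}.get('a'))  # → 2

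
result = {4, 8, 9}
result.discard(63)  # {4, 8, 9}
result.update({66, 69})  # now {4, 8, 9, 66, 69}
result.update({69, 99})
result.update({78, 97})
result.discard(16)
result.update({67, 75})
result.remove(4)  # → {8, 9, 66, 67, 69, 75, 78, 97, 99}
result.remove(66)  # {8, 9, 67, 69, 75, 78, 97, 99}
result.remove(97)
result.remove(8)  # {9, 67, 69, 75, 78, 99}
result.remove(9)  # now {67, 69, 75, 78, 99}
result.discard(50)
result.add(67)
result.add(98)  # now {67, 69, 75, 78, 98, 99}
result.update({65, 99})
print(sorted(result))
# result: [65, 67, 69, 75, 78, 98, 99]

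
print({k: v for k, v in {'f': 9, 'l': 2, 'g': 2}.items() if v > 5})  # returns {'f': 9}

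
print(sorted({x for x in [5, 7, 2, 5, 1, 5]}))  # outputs [1, 2, 5, 7]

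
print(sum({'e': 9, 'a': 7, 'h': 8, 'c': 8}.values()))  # 32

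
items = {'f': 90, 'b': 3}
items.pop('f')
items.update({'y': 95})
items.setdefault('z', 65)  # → 65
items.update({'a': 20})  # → {'b': 3, 'y': 95, 'z': 65, 'a': 20}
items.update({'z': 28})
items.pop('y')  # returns 95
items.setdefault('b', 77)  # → 3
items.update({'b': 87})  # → {'b': 87, 'z': 28, 'a': 20}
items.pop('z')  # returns 28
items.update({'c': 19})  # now {'b': 87, 'a': 20, 'c': 19}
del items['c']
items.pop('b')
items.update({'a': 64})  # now {'a': 64}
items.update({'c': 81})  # {'a': 64, 'c': 81}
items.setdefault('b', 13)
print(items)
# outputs {'a': 64, 'c': 81, 'b': 13}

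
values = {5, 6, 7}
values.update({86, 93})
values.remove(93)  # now {5, 6, 7, 86}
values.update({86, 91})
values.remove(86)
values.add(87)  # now {5, 6, 7, 87, 91}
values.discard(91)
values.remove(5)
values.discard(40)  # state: {6, 7, 87}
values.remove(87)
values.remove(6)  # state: {7}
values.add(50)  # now {7, 50}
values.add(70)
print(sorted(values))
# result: [7, 50, 70]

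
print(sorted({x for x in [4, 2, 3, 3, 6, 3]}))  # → [2, 3, 4, 6]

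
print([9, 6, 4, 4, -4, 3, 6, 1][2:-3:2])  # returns [4, -4]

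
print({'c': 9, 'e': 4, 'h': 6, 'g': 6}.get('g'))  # 6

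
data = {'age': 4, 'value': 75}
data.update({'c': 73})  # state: {'age': 4, 'value': 75, 'c': 73}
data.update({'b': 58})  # {'age': 4, 'value': 75, 'c': 73, 'b': 58}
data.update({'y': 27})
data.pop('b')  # 58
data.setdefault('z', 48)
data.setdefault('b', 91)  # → 91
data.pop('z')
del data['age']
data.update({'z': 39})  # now {'value': 75, 'c': 73, 'y': 27, 'b': 91, 'z': 39}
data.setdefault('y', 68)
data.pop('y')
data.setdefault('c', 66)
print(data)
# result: {'value': 75, 'c': 73, 'b': 91, 'z': 39}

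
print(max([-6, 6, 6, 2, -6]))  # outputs 6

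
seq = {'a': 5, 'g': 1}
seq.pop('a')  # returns 5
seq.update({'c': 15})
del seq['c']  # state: {'g': 1}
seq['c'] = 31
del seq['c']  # {'g': 1}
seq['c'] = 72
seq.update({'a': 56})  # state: {'g': 1, 'c': 72, 'a': 56}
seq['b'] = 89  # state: {'g': 1, 'c': 72, 'a': 56, 'b': 89}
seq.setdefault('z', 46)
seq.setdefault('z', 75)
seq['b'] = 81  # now {'g': 1, 'c': 72, 'a': 56, 'b': 81, 'z': 46}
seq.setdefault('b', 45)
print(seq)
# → {'g': 1, 'c': 72, 'a': 56, 'b': 81, 'z': 46}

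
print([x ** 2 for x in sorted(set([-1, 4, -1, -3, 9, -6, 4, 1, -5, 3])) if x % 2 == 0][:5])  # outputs [36, 16]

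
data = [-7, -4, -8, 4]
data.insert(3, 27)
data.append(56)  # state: [-7, -4, -8, 27, 4, 56]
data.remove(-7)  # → [-4, -8, 27, 4, 56]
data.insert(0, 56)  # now [56, -4, -8, 27, 4, 56]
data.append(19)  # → [56, -4, -8, 27, 4, 56, 19]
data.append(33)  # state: [56, -4, -8, 27, 4, 56, 19, 33]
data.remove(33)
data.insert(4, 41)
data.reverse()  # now [19, 56, 4, 41, 27, -8, -4, 56]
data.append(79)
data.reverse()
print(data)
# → [79, 56, -4, -8, 27, 41, 4, 56, 19]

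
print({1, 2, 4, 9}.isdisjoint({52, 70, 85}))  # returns True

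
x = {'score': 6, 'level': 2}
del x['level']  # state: {'score': 6}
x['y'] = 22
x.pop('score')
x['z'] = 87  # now {'y': 22, 'z': 87}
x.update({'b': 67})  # {'y': 22, 'z': 87, 'b': 67}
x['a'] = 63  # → {'y': 22, 'z': 87, 'b': 67, 'a': 63}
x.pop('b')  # 67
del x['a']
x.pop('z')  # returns 87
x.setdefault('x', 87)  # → 87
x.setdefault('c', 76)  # 76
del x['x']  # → {'y': 22, 'c': 76}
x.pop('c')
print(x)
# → {'y': 22}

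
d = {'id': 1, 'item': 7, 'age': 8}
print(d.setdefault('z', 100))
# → 100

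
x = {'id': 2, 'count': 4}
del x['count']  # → {'id': 2}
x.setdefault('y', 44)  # 44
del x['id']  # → {'y': 44}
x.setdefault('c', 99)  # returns 99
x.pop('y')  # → 44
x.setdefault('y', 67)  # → 67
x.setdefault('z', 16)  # 16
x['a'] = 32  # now {'c': 99, 'y': 67, 'z': 16, 'a': 32}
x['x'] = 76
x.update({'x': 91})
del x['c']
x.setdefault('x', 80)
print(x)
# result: {'y': 67, 'z': 16, 'a': 32, 'x': 91}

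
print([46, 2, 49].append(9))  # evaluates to None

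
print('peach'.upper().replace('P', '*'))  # *EACH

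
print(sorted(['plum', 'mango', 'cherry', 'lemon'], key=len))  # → ['plum', 'mango', 'lemon', 'cherry']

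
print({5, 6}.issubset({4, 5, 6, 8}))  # True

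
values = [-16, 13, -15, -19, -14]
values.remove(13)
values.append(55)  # [-16, -15, -19, -14, 55]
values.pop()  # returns 55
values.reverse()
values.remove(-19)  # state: [-14, -15, -16]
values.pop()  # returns -16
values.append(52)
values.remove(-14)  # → [-15, 52]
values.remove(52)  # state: [-15]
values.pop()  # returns -15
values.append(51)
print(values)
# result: [51]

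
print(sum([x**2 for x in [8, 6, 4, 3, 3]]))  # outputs 134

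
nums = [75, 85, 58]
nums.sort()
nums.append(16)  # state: [58, 75, 85, 16]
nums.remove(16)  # [58, 75, 85]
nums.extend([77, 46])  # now [58, 75, 85, 77, 46]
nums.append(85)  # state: [58, 75, 85, 77, 46, 85]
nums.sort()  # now [46, 58, 75, 77, 85, 85]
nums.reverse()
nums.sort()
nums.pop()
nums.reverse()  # [85, 77, 75, 58, 46]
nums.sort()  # [46, 58, 75, 77, 85]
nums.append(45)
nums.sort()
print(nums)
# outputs [45, 46, 58, 75, 77, 85]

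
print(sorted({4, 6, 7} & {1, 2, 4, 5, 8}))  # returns [4]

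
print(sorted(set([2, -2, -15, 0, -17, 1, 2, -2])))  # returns [-17, -15, -2, 0, 1, 2]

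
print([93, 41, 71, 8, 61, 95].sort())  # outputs None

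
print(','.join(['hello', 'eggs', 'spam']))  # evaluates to hello,eggs,spam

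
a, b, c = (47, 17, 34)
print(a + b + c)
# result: 98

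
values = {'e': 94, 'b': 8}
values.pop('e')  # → 94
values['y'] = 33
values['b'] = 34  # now {'b': 34, 'y': 33}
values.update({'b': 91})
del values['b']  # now {'y': 33}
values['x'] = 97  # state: {'y': 33, 'x': 97}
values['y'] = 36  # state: {'y': 36, 'x': 97}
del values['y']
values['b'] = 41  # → {'x': 97, 'b': 41}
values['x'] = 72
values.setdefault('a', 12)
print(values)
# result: {'x': 72, 'b': 41, 'a': 12}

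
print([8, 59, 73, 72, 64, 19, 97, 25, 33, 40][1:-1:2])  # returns [59, 72, 19, 25]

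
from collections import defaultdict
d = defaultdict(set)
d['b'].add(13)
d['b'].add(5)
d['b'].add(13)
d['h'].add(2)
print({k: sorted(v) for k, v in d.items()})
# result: {'b': [5, 13], 'h': [2]}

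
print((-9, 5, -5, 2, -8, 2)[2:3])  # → (-5,)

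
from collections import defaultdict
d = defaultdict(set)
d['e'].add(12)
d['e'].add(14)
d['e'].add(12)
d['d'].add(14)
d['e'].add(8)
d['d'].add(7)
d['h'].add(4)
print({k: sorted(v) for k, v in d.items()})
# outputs {'e': [8, 12, 14], 'd': [7, 14], 'h': [4]}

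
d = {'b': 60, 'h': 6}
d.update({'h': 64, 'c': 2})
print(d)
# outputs {'b': 60, 'h': 64, 'c': 2}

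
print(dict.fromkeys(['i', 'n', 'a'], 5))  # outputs {'i': 5, 'n': 5, 'a': 5}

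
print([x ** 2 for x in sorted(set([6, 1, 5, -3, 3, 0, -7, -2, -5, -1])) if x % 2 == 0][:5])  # [4, 0, 36]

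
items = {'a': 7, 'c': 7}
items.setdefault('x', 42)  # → 42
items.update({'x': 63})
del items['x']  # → {'a': 7, 'c': 7}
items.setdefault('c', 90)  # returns 7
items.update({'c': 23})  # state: {'a': 7, 'c': 23}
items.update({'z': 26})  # {'a': 7, 'c': 23, 'z': 26}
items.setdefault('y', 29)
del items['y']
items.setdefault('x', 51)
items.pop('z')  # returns 26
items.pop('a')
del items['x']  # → {'c': 23}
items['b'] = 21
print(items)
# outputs {'c': 23, 'b': 21}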